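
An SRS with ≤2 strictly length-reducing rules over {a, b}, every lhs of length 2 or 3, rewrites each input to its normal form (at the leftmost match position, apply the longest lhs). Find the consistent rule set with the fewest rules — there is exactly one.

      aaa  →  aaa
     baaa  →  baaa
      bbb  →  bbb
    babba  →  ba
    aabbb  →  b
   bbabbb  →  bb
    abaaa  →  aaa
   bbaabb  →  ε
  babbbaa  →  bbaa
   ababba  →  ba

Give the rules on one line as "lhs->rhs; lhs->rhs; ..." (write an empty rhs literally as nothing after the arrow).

ab->; bab->ab

  | aaa
  | baaa
  | bbb
  | babba => abba => ba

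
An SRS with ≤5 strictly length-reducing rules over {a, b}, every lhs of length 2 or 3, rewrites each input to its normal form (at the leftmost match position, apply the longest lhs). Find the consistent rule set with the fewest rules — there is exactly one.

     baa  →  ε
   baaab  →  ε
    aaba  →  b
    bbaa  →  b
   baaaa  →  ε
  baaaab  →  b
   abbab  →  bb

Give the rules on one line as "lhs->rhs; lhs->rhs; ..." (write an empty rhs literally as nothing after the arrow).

aa->; ab->; ba->b; baa->

  | baa => ε
  | baaab => ab => ε
  | aaba => ba => b
  | bbaa => b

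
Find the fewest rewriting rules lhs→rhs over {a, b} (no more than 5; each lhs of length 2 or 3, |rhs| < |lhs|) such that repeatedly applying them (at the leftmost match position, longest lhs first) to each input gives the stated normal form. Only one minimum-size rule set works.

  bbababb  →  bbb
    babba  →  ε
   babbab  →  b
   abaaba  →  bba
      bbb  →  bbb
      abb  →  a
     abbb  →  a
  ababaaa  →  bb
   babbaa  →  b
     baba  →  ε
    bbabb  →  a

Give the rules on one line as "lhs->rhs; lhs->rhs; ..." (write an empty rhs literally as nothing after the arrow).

aa->; aaa->b; ab->a; bab->a

  | bbababb => baabb => bbb
  | babba => aba => aa => ε
  | babbab => abab => aab => b
  | abaaba => aaaba => bba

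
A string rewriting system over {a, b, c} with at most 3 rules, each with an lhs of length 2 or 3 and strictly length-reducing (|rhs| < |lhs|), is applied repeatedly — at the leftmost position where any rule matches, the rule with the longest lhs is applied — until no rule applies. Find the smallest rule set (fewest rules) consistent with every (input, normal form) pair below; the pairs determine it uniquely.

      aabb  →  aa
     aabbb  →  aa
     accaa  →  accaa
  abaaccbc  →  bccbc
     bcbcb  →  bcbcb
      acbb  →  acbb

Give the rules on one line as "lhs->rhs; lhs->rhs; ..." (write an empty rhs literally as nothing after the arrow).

  | aabb => aab => aa
  | aabbb => aabb => aab => aa
  | accaa
  | abaaccbc => aaaccbc => bccbc

aaa->b; ab->a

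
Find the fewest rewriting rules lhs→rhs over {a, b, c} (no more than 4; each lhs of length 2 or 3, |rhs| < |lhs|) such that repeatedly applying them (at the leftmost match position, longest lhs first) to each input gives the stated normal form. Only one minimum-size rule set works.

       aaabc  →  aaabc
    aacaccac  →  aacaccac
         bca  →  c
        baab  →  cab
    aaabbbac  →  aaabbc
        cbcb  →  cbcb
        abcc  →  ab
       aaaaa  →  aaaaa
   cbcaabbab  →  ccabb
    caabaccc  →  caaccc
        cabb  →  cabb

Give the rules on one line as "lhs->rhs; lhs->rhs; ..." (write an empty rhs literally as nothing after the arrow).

  | aaabc
  | aacaccac
  | bca => c
  | baab => cab

ba->; baa->ca; bca->c; bcc->b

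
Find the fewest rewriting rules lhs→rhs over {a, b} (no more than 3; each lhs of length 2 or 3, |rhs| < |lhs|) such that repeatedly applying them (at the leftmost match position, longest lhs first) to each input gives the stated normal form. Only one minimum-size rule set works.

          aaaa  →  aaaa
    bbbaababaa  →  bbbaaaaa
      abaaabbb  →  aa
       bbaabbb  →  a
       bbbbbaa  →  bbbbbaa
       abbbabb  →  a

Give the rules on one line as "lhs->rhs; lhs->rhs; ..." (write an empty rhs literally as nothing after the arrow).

abb->b; bab->a

  | aaaa
  | bbbaababaa => bbbaaaaa
  | abaaabbb => abaabb => abab => aa
  | bbaabbb => bbabb => bab => a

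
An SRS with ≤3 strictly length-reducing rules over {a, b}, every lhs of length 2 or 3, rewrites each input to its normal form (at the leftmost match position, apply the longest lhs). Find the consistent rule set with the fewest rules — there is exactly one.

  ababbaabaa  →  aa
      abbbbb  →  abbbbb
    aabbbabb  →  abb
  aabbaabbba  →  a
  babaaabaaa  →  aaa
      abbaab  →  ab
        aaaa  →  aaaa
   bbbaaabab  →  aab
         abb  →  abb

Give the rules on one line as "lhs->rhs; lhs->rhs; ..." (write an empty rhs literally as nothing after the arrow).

  | ababbaabaa => bbaabaa => baabaa => aabaa => aa
  | abbbbb
  | aabbbabb => aabbabb => aababb => abb
  | aabbaabbba => aabaabbba => aabbba => aabba => aaba => a

aba->; ba->a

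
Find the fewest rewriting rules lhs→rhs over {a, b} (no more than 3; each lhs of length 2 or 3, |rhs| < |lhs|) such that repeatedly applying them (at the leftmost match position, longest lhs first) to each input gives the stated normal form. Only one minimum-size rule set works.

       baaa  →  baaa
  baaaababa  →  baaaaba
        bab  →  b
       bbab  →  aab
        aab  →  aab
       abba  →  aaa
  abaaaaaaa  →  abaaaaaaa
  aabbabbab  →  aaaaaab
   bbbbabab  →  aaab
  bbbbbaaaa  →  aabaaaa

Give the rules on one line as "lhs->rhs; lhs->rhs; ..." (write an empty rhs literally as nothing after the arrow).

bab->b; bb->a

  | baaa
  | baaaababa => baaaaba
  | bab => b
  | bbab => aab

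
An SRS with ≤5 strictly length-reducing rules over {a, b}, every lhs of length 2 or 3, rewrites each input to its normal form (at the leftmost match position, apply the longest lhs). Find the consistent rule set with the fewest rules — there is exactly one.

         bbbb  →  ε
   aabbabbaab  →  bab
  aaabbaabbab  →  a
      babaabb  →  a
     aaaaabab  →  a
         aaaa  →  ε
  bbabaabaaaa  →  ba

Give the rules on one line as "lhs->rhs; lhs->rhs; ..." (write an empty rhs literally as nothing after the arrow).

  | bbbb => bb => ε
  | aabbabbaab => ababbaab => aabbaab => abaab => aaab => bab
  | aaabbaabbab => babbaabbab => baaabbab => bbabbab => abbab => aab => a
  | babaabb => baaabb => bbabb => abb => a

aa->b; aab->a; aba->aa; bb->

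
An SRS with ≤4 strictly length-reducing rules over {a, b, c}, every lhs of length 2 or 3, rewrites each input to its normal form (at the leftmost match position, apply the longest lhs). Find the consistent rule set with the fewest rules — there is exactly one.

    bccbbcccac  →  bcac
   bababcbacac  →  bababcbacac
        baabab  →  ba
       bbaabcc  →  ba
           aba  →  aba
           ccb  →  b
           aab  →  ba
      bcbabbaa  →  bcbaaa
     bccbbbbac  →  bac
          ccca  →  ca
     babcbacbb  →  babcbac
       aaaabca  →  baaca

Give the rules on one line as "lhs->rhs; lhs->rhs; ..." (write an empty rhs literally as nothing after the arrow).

aab->ba; bb->; cc->

  | bccbbcccac => bbbcccac => bcccac => bcac
  | bababcbacac
  | baabab => bbaab => aab => ba
  | bbaabcc => aabcc => bacc => ba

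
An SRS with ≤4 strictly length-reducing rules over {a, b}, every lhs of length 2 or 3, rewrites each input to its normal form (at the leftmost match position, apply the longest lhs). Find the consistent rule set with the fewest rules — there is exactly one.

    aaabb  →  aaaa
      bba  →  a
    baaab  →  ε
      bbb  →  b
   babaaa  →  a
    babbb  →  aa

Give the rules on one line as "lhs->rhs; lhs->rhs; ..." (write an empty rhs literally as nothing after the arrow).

ab->; abb->aa; baa->ab; bb->

  | aaabb => aaaa
  | bba => a
  | baaab => abab => ab => ε
  | bbb => b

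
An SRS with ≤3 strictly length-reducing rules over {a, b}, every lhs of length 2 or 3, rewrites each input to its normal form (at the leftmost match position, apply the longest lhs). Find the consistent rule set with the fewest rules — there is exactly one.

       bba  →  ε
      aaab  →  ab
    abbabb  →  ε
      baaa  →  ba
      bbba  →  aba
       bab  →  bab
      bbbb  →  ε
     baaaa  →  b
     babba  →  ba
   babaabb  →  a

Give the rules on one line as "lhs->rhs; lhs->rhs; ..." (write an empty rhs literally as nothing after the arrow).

aa->; bb->a

  | bba => aa => ε
  | aaab => ab
  | abbabb => aaabb => abb => aa => ε
  | baaa => ba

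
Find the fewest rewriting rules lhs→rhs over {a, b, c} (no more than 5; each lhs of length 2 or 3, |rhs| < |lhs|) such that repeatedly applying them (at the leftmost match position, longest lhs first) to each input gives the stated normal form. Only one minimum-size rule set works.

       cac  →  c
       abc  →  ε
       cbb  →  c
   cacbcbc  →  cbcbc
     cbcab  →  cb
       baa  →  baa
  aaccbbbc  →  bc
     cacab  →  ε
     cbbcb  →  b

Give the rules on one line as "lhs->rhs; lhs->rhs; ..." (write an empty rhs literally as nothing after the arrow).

  | cac => c
  | abc => cc => ε
  | cbb => c
  | cacbcbc => cbcbc

ab->c; ac->; bb->; cc->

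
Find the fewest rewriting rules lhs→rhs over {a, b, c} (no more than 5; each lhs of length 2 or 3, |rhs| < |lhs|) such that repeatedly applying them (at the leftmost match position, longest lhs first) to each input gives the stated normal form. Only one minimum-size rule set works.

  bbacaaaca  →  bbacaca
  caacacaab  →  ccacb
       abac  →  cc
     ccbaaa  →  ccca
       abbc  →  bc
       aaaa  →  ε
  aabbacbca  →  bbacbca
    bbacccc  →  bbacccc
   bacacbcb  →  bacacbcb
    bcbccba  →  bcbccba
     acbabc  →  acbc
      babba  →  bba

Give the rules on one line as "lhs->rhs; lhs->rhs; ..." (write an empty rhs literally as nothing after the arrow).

  | bbacaaaca => bbacaca
  | caacacaab => ccacaab => ccacb
  | abac => cc
  | ccbaaa => ccca

aa->; ab->; aba->c; baa->c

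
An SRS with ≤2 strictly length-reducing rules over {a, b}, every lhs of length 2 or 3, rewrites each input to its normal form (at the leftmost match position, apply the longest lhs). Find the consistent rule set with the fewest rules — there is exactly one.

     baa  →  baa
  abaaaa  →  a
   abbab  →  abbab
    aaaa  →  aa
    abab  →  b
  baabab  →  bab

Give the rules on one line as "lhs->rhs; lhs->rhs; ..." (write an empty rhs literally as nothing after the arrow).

  | baa
  | abaaaa => aaa => a
  | abbab
  | aaaa => aa

aaa->a; aba->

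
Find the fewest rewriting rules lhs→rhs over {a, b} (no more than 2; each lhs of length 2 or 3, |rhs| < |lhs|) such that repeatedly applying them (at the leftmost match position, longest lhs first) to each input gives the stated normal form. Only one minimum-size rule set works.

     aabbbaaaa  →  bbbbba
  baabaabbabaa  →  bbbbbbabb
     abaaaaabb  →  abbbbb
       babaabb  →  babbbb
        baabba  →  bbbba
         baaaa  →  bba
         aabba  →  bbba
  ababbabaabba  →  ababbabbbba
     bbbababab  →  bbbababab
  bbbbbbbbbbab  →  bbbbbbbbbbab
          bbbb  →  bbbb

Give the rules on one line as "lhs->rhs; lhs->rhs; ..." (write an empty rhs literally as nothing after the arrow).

aa->b; aaa->b

  | aabbbaaaa => bbbbaaaa => bbbbba
  | baabaabbabaa => bbbaabbabaa => bbbbbbabaa => bbbbbbabb
  | abaaaaabb => abbaabb => abbbbb
  | babaabb => babbbb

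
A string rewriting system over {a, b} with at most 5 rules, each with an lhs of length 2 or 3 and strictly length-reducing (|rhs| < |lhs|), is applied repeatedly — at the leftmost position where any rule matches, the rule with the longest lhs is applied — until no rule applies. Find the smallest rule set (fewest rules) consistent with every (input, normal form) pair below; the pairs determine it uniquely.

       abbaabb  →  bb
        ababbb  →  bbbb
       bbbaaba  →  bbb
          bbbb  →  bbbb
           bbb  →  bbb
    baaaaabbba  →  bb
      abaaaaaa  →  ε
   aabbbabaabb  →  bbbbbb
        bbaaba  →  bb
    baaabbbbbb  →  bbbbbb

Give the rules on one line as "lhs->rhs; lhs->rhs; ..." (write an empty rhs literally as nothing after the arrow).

  | abbaabb => abaabb => aaabb => babb => bb
  | ababbb => aabbb => bbbb
  | bbbaaba => bbbba => bbb
  | bbbb

aa->b; ab->a; ba->; baa->b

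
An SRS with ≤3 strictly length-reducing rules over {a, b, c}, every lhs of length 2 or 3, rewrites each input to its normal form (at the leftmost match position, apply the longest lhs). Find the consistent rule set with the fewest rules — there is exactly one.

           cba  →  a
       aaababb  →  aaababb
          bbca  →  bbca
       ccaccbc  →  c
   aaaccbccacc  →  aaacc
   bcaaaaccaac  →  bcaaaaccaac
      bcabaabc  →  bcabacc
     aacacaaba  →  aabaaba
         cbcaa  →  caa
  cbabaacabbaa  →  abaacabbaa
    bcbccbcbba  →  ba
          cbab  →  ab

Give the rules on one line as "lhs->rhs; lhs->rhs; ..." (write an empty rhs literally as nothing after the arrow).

abc->cc; cac->b; cb->

  | cba => a
  | aaababb
  | bbca
  | ccaccbc => cbcbc => cbc => c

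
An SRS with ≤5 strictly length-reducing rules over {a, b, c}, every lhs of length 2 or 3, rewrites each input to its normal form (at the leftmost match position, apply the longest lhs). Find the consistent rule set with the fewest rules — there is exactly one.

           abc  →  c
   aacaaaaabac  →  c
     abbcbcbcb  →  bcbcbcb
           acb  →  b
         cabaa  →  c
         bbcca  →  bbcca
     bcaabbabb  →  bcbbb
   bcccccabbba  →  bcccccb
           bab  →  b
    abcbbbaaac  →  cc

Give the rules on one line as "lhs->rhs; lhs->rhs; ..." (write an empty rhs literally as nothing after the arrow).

aa->; ab->; ac->; ba->

  | abc => c
  | aacaaaaabac => caaaaabac => caaabac => cabac => cac => c
  | abbcbcbcb => bcbcbcb
  | acb => b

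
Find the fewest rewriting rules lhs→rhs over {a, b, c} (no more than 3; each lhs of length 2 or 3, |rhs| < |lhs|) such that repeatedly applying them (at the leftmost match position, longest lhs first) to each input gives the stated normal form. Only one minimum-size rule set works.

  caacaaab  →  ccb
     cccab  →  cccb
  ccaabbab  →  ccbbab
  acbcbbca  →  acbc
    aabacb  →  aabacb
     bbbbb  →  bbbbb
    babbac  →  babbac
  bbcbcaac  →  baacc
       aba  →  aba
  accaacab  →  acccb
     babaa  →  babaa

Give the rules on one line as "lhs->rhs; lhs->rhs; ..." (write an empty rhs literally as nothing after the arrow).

  | caacaaab => cacaaab => ccaaab => ccaab => ccab => ccb
  | cccab => cccb
  | ccaabbab => ccabbab => ccbbab
  | acbcbbca => acaabca => acabca => acbca => acbc

bcb->aa; ca->c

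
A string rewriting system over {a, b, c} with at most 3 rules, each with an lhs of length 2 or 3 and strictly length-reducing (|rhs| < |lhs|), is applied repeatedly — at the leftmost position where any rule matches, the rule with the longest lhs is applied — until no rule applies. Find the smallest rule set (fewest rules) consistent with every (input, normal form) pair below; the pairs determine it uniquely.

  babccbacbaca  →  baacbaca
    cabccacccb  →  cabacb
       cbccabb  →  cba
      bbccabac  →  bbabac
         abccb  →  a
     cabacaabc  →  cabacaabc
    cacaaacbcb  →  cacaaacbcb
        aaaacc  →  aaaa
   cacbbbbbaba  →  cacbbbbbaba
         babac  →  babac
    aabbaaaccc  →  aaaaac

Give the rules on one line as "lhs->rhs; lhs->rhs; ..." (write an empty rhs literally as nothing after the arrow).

  | babccbacbaca => babbacbaca => baacbaca
  | cabccacccb => cabacccb => cabacb
  | cbccabb => cbabb => cba
  | bbccabac => bbabac

abb->a; cc->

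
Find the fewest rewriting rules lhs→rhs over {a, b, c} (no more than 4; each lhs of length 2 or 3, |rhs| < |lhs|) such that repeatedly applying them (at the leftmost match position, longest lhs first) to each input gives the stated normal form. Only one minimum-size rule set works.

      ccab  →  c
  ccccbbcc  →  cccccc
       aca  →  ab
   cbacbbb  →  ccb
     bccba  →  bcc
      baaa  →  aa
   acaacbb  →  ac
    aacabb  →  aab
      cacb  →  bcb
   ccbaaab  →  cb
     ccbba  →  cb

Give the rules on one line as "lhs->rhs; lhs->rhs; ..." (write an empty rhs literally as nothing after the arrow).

ba->; bb->; ca->b

  | ccab => cbb => c
  | ccccbbcc => cccccc
  | aca => ab
  | cbacbbb => ccbbb => ccb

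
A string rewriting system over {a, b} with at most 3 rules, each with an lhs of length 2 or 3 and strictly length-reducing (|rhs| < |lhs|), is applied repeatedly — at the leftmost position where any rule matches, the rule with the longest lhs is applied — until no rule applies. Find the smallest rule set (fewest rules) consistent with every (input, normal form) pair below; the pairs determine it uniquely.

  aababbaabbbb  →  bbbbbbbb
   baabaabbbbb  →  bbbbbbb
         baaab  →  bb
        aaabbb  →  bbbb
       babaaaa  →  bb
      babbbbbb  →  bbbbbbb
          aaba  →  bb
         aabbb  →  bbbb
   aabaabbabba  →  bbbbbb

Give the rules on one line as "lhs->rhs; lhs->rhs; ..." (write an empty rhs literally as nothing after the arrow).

aa->b; ba->b

  | aababbaabbbb => bbabbaabbbb => bbbbaabbbb => bbbbabbbb => bbbbbbbb
  | baabaabbbbb => babaabbbbb => bbaabbbbb => bbabbbbb => bbbbbbb
  | baaab => baab => bab => bb
  | aaabbb => babbb => bbbb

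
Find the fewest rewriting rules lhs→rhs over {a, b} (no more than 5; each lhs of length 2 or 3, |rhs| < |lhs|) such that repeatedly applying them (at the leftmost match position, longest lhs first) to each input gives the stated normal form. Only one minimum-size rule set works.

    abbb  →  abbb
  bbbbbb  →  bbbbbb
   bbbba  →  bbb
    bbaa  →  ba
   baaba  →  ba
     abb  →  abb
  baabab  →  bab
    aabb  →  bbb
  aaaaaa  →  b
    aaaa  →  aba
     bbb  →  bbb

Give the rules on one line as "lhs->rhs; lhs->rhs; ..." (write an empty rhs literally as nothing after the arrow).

  | abbb
  | bbbbbb
  | bbbba => bbb
  | bbaa => ba

aa->b; aaa->ab; baa->; bba->b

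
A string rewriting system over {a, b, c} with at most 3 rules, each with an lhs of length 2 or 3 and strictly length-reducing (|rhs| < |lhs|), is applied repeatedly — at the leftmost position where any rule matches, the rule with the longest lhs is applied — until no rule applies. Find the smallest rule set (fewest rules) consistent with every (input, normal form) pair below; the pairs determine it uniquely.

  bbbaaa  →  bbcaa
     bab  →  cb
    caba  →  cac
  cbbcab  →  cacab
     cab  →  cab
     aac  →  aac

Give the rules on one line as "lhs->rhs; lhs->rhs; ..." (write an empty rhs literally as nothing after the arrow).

  | bbbaaa => bbcaa
  | bab => cb
  | caba => cac
  | cbbcab => cacab

ba->c; cbb->ca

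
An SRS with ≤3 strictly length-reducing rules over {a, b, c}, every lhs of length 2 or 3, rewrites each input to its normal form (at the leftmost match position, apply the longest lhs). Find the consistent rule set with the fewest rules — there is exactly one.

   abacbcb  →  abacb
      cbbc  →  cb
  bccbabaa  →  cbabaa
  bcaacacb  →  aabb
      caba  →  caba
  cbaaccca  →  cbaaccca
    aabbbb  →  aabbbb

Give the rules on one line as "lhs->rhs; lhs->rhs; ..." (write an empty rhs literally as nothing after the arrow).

bc->; cac->b

  | abacbcb => abacb
  | cbbc => cb
  | bccbabaa => cbabaa
  | bcaacacb => aacacb => aabb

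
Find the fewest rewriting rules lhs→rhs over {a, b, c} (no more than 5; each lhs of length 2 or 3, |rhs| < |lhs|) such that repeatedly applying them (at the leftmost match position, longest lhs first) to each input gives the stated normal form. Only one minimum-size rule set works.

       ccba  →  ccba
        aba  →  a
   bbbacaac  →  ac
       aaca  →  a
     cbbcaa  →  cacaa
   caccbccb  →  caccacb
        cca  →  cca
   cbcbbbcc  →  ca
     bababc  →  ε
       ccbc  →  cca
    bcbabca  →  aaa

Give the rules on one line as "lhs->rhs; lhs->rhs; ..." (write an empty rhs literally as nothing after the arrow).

  | ccba
  | aba => bb => a
  | bbbacaac => abacaac => bbcaac => acaac => ac
  | aaca => a

aac->; aba->bb; bb->a; bc->a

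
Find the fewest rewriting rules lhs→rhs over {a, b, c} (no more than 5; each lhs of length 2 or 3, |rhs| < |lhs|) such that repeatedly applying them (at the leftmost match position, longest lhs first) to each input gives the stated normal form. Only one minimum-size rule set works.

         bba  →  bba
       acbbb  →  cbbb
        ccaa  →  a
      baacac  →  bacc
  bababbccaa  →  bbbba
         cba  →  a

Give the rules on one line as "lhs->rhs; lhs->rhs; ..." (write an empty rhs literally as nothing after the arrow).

ab->c; acb->cb; ca->b; cba->a

  | bba
  | acbbb => cbbb
  | ccaa => cba => a
  | baacac => baabc => bacc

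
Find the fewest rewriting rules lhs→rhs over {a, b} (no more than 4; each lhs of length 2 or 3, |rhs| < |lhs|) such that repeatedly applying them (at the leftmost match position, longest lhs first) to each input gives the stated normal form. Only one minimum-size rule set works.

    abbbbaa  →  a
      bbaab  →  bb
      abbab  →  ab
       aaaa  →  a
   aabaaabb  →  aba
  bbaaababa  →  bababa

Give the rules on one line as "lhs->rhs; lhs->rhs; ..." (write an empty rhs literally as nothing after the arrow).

aa->a; abb->a; baa->b; bba->ba

  | abbbbaa => abbaa => aaa => aa => a
  | bbaab => baab => bb
  | abbab => aab => ab
  | aaaa => aaa => aa => a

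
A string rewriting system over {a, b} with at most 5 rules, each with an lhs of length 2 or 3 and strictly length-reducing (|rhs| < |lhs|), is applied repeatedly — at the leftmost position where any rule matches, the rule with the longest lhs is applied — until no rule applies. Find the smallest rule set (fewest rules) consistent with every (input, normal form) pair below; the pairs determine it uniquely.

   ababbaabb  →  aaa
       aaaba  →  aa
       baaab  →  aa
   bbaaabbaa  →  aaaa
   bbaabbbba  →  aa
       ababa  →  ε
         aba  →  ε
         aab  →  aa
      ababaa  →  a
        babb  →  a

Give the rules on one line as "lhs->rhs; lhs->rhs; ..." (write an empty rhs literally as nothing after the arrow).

ab->a; aba->; ba->; bb->a

  | ababbaabb => bbaabb => aaabb => aaab => aaa
  | aaaba => aa
  | baaab => aab => aa
  | bbaaabbaa => aaaabbaa => aaaabaa => aaaa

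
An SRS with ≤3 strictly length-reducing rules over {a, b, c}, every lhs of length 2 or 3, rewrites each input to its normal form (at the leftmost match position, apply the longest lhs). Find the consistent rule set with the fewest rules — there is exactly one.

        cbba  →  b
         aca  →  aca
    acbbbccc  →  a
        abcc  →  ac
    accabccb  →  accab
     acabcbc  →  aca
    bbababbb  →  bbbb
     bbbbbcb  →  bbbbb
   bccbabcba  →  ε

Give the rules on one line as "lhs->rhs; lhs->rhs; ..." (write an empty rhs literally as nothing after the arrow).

ba->; bc->; cb->b

  | cbba => bba => b
  | aca
  | acbbbccc => abbbccc => abbcc => abc => a
  | abcc => ac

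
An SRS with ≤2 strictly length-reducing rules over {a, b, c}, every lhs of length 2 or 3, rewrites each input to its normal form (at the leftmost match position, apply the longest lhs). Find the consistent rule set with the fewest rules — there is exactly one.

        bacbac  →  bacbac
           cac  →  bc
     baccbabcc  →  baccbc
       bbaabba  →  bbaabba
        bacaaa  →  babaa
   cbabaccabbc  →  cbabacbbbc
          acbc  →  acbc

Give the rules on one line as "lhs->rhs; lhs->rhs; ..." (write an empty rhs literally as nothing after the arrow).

  | bacbac
  | cac => bc
  | baccbabcc => baccbc
  | bbaabba

abc->; ca->b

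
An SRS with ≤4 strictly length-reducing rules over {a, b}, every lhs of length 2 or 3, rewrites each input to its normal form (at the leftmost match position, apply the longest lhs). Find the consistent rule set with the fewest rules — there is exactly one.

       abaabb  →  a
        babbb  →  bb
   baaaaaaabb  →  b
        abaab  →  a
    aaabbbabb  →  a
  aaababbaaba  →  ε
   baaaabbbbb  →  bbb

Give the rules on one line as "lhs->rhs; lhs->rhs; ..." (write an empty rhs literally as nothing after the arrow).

  | abaabb => aaabb => abb => ab => a
  | babbb => bb
  | baaaaaaabb => baaaaabb => baaabb => babb => b
  | abaab => aaab => ab => a

aa->; aab->a; ab->a; bab->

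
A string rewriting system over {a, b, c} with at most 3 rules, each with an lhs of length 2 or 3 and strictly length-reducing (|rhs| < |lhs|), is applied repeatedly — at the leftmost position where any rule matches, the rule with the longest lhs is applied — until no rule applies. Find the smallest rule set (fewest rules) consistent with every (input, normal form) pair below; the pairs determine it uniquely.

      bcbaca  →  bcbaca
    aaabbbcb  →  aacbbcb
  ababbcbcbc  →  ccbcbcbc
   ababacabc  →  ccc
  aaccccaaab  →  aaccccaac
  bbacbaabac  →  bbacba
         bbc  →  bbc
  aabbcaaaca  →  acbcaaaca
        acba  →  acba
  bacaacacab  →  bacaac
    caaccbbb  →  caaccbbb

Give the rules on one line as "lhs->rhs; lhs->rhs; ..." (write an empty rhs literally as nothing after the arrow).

ab->c; cac->

  | bcbaca
  | aaabbbcb => aacbbcb
  | ababbcbcbc => cabbcbcbc => ccbcbcbc
  | ababacabc => cabacabc => ccacabc => cabc => ccc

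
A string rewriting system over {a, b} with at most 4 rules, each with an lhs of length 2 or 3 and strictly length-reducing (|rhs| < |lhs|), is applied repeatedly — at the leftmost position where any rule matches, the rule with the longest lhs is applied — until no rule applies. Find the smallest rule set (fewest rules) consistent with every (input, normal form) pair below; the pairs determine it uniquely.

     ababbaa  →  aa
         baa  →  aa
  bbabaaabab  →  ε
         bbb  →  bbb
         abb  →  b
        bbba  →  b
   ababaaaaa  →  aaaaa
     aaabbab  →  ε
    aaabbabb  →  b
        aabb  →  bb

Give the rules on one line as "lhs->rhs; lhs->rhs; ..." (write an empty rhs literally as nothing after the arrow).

aab->b; ab->; ba->a; bba->

  | ababbaa => abbaa => baa => aa
  | baa => aa
  | bbabaaabab => baaabab => aaabab => abab => ab => ε
  | bbb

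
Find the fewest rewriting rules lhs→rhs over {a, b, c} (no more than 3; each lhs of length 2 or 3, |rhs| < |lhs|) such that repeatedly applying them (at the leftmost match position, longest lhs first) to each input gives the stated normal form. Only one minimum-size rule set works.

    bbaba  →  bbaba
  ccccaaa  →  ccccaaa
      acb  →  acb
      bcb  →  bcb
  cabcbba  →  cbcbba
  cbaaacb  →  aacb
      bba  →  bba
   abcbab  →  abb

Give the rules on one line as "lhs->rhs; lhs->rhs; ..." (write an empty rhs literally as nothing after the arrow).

cab->cb; cba->

  | bbaba
  | ccccaaa
  | acb
  | bcb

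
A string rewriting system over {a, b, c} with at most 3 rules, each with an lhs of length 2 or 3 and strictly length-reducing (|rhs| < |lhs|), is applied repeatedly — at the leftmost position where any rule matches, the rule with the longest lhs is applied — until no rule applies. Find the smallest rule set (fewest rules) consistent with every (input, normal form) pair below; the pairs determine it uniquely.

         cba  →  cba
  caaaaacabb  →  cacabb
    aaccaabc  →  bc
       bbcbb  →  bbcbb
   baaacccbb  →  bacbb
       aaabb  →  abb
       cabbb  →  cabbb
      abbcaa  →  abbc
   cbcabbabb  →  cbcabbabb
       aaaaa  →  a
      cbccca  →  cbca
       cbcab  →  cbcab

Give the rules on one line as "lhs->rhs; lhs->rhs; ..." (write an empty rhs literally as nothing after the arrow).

  | cba
  | caaaaacabb => caaacabb => cacabb
  | aaccaabc => ccaabc => aabc => bc
  | bbcbb

aa->; cc->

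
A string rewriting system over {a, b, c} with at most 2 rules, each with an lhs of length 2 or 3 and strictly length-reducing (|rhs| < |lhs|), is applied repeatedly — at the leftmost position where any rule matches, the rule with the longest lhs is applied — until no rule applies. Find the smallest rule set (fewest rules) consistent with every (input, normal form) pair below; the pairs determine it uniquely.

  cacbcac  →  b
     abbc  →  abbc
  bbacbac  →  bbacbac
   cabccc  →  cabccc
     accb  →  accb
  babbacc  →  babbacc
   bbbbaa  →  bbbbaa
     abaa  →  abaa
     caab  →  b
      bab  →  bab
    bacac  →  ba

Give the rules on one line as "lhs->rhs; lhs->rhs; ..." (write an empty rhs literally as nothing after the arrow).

caa->; cac->

  | cacbcac => bcac => b
  | abbc
  | bbacbac
  | cabccc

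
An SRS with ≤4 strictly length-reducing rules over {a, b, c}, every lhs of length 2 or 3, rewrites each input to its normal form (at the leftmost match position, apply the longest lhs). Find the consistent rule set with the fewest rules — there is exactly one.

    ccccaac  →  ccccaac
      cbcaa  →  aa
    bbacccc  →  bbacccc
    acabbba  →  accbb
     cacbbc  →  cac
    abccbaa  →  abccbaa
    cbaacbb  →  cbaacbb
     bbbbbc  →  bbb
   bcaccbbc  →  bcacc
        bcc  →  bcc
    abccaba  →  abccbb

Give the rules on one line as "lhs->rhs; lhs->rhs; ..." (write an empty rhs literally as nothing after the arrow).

aba->bb; abb->ca; bbc->; cbc->

  | ccccaac
  | cbcaa => aa
  | bbacccc
  | acabbba => accaba => accbb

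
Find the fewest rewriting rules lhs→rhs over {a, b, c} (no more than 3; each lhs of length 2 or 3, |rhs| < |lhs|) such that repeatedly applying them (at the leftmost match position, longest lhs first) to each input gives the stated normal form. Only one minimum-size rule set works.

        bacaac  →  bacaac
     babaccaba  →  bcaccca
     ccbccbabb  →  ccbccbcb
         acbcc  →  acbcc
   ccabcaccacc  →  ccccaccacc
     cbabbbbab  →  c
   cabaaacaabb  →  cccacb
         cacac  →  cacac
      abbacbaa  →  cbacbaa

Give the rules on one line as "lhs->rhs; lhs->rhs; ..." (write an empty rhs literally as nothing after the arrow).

  | bacaac
  | babaccaba => bcaccaba => bcaccca
  | ccbccbabb => ccbccbcb
  | acbcc

aaa->; ab->c; cbb->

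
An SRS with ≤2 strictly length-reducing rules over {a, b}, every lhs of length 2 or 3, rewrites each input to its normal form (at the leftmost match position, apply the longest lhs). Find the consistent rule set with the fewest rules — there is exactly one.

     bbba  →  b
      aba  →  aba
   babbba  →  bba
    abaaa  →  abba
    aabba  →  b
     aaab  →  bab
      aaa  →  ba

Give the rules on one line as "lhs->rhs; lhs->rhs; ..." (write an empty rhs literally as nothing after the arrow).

  | bbba => aa => b
  | aba
  | babbba => baaa => bba
  | abaaa => abba

aa->b; bbb->a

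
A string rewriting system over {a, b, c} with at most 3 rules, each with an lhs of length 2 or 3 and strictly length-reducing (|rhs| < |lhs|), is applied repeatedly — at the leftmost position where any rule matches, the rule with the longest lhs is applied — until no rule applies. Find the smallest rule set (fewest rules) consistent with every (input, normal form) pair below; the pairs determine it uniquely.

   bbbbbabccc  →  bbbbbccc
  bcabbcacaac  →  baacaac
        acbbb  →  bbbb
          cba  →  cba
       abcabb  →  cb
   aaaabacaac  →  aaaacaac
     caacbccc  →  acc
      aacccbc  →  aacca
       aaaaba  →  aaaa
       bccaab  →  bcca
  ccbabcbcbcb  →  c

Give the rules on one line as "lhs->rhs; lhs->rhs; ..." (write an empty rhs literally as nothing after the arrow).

  | bbbbbabccc => bbbbbccc
  | bcabbcacaac => bcbcacaac => baacaac
  | acbbb => bbbb
  | cba

ab->; acb->bb; cbc->a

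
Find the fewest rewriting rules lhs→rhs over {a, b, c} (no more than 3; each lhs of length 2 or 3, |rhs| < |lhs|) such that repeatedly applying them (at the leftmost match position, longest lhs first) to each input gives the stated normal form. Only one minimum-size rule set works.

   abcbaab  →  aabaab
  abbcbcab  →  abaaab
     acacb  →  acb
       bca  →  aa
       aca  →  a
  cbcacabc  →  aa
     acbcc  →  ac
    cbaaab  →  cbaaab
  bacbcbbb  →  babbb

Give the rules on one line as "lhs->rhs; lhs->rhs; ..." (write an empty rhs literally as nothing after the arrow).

  | abcbaab => aabaab
  | abbcbcab => ababcab => abaaab
  | acacb => acb
  | bca => aa

bc->a; ca->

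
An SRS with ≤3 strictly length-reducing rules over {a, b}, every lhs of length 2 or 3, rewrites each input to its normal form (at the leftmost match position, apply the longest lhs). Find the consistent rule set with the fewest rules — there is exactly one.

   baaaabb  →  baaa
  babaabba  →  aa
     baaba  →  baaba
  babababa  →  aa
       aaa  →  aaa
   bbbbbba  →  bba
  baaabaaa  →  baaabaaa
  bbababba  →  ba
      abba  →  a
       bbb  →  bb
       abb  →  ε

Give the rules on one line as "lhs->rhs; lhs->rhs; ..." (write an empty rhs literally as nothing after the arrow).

abb->; bab->; bbb->bb

  | baaaabb => baaa
  | babaabba => aabba => aa
  | baaba
  | babababa => ababa => aa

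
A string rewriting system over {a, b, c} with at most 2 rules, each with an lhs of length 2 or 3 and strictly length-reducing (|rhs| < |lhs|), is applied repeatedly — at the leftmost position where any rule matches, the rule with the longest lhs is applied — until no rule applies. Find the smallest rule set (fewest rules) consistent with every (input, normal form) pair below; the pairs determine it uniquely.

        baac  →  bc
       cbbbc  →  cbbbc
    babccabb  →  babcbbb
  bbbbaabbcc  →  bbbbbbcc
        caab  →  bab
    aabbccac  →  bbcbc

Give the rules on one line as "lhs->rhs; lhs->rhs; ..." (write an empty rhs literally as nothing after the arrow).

  | baac => bc
  | cbbbc
  | babccabb => babcbbb
  | bbbbaabbcc => bbbbbbcc

aa->; ca->b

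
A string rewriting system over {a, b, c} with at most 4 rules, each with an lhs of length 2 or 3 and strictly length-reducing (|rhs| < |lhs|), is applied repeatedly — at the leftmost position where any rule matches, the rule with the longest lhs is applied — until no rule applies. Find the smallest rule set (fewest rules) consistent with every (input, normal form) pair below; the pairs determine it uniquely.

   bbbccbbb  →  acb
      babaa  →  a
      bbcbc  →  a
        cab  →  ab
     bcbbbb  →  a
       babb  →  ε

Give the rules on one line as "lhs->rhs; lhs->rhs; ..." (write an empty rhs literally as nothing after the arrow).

  | bbbccbbb => bccbbb => acbbb => acb
  | babaa => baa => a
  | bbcbc => cbc => ca => a
  | cab => ab

ba->; bb->; bc->a; ca->a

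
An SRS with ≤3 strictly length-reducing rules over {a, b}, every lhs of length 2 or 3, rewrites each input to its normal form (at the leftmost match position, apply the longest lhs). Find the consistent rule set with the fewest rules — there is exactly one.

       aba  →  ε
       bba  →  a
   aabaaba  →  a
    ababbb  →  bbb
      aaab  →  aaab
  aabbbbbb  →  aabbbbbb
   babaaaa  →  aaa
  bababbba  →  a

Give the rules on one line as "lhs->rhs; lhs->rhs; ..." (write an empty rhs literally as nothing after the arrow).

aba->; ba->a

  | aba => ε
  | bba => ba => a
  | aabaaba => aaba => a
  | ababbb => bbb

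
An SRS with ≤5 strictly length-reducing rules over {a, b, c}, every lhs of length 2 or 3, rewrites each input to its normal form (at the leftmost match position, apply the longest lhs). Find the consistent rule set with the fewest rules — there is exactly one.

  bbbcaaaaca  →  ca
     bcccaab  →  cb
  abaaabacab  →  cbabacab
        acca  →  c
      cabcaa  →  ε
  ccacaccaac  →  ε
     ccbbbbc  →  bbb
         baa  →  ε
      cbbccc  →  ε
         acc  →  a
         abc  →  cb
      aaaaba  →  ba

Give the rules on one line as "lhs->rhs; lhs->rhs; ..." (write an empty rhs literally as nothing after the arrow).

  | bbbcaaaaca => bbaaaaca => bbcaaca => baaca => bcca => ca
  | bcccaab => ccaab => aab => cb
  | abaaabacab => abcabacab => cbabacab
  | acca => aa => c

aa->c; abc->cb; bc->; cc->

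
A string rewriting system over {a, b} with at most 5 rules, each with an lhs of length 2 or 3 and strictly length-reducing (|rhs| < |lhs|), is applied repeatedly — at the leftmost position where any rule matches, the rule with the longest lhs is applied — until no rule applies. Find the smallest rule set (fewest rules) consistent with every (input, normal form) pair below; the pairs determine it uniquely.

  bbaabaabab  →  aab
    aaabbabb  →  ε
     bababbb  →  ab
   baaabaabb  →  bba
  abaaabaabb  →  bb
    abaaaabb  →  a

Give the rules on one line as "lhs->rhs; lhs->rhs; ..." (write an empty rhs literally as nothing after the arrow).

  | bbaabaabab => bbaaaabab => bbabab => babab => abab => aab
  | aaabbabb => bbabb => babb => abb => ε
  | bababbb => ababbb => aabbb => ab
  | baaabaabb => bbaabb => bba

aaa->; aba->aa; abb->; bab->ab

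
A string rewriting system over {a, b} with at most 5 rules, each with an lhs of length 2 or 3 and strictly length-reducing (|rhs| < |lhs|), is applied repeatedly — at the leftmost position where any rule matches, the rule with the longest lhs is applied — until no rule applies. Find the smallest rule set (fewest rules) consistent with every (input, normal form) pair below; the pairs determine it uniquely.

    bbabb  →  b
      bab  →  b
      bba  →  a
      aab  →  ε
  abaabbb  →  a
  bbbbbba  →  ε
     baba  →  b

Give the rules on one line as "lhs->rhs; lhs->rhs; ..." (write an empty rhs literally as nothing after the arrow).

  | bbabb => aabb => abb => b
  | bab => b
  | bba => aa => a
  | aab => ab => ε

aa->a; ab->; aba->; bb->a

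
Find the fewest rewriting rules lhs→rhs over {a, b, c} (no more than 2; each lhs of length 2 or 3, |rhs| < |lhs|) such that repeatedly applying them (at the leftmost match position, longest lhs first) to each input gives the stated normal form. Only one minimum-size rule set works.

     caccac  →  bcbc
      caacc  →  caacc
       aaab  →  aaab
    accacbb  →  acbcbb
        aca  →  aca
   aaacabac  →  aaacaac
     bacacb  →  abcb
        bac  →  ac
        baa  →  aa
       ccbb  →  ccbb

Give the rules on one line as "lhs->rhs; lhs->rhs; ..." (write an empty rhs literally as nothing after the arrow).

ba->a; cac->bc

  | caccac => bccac => bcbc
  | caacc
  | aaab
  | accacbb => acbcbb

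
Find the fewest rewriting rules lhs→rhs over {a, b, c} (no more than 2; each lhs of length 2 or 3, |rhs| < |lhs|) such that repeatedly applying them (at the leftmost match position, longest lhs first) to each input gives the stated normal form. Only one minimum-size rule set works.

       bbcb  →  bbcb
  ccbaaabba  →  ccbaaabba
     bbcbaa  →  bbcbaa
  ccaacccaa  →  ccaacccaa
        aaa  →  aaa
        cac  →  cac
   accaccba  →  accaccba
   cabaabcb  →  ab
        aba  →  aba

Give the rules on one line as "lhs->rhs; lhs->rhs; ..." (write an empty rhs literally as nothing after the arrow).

abc->; cab->

  | bbcb
  | ccbaaabba
  | bbcbaa
  | ccaacccaa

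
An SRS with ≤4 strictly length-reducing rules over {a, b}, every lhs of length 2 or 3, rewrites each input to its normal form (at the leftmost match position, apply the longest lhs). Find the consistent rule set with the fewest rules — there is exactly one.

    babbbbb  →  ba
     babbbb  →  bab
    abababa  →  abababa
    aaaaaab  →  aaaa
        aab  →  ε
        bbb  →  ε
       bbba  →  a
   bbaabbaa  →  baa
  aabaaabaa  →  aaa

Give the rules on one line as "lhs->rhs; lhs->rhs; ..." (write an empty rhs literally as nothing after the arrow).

aab->; bb->; bbb->

  | babbbbb => babb => ba
  | babbbb => bab
  | abababa
  | aaaaaab => aaaa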